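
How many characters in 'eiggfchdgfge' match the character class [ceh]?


Character class [ceh] matches any of: {c, e, h}
Scanning string 'eiggfchdgfge' character by character:
  pos 0: 'e' -> MATCH
  pos 1: 'i' -> no
  pos 2: 'g' -> no
  pos 3: 'g' -> no
  pos 4: 'f' -> no
  pos 5: 'c' -> MATCH
  pos 6: 'h' -> MATCH
  pos 7: 'd' -> no
  pos 8: 'g' -> no
  pos 9: 'f' -> no
  pos 10: 'g' -> no
  pos 11: 'e' -> MATCH
Total matches: 4

4


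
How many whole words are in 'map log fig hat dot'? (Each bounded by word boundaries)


Word boundaries (\b) mark the start/end of each word.
Text: 'map log fig hat dot'
Splitting by whitespace:
  Word 1: 'map'
  Word 2: 'log'
  Word 3: 'fig'
  Word 4: 'hat'
  Word 5: 'dot'
Total whole words: 5

5


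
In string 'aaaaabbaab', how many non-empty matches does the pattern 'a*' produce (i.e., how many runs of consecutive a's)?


Pattern 'a*' matches zero or more a's. We want non-empty runs of consecutive a's.
String: 'aaaaabbaab'
Walking through the string to find runs of a's:
  Run 1: positions 0-4 -> 'aaaaa'
  Run 2: positions 7-8 -> 'aa'
Non-empty runs found: ['aaaaa', 'aa']
Count: 2

2


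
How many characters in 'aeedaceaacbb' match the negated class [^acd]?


Negated class [^acd] matches any char NOT in {a, c, d}
Scanning 'aeedaceaacbb':
  pos 0: 'a' -> no (excluded)
  pos 1: 'e' -> MATCH
  pos 2: 'e' -> MATCH
  pos 3: 'd' -> no (excluded)
  pos 4: 'a' -> no (excluded)
  pos 5: 'c' -> no (excluded)
  pos 6: 'e' -> MATCH
  pos 7: 'a' -> no (excluded)
  pos 8: 'a' -> no (excluded)
  pos 9: 'c' -> no (excluded)
  pos 10: 'b' -> MATCH
  pos 11: 'b' -> MATCH
Total matches: 5

5


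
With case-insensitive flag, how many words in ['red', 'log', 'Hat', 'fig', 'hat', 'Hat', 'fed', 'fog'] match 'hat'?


Case-insensitive matching: compare each word's lowercase form to 'hat'.
  'red' -> lower='red' -> no
  'log' -> lower='log' -> no
  'Hat' -> lower='hat' -> MATCH
  'fig' -> lower='fig' -> no
  'hat' -> lower='hat' -> MATCH
  'Hat' -> lower='hat' -> MATCH
  'fed' -> lower='fed' -> no
  'fog' -> lower='fog' -> no
Matches: ['Hat', 'hat', 'Hat']
Count: 3

3


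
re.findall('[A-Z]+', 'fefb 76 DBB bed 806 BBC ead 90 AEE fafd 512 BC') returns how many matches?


Pattern '[A-Z]+' finds one or more uppercase letters.
Text: 'fefb 76 DBB bed 806 BBC ead 90 AEE fafd 512 BC'
Scanning for matches:
  Match 1: 'DBB'
  Match 2: 'BBC'
  Match 3: 'AEE'
  Match 4: 'BC'
Total matches: 4

4


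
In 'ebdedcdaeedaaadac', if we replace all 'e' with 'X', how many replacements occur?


re.sub('e', 'X', text) replaces every occurrence of 'e' with 'X'.
Text: 'ebdedcdaeedaaadac'
Scanning for 'e':
  pos 0: 'e' -> replacement #1
  pos 3: 'e' -> replacement #2
  pos 8: 'e' -> replacement #3
  pos 9: 'e' -> replacement #4
Total replacements: 4

4


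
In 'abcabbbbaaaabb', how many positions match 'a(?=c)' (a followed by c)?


Lookahead 'a(?=c)' matches 'a' only when followed by 'c'.
String: 'abcabbbbaaaabb'
Checking each position where char is 'a':
  pos 0: 'a' -> no (next='b')
  pos 3: 'a' -> no (next='b')
  pos 8: 'a' -> no (next='a')
  pos 9: 'a' -> no (next='a')
  pos 10: 'a' -> no (next='a')
  pos 11: 'a' -> no (next='b')
Matching positions: []
Count: 0

0


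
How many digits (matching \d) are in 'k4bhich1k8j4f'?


\d matches any digit 0-9.
Scanning 'k4bhich1k8j4f':
  pos 1: '4' -> DIGIT
  pos 7: '1' -> DIGIT
  pos 9: '8' -> DIGIT
  pos 11: '4' -> DIGIT
Digits found: ['4', '1', '8', '4']
Total: 4

4


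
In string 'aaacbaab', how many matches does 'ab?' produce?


Pattern 'ab?' matches 'a' optionally followed by 'b'.
String: 'aaacbaab'
Scanning left to right for 'a' then checking next char:
  Match 1: 'a' (a not followed by b)
  Match 2: 'a' (a not followed by b)
  Match 3: 'a' (a not followed by b)
  Match 4: 'a' (a not followed by b)
  Match 5: 'ab' (a followed by b)
Total matches: 5

5


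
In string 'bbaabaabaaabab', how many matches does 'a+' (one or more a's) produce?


Pattern 'a+' matches one or more consecutive a's.
String: 'bbaabaabaaabab'
Scanning for runs of a:
  Match 1: 'aa' (length 2)
  Match 2: 'aa' (length 2)
  Match 3: 'aaa' (length 3)
  Match 4: 'a' (length 1)
Total matches: 4

4


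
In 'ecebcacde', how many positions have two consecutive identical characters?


Looking for consecutive identical characters in 'ecebcacde':
  pos 0-1: 'e' vs 'c' -> different
  pos 1-2: 'c' vs 'e' -> different
  pos 2-3: 'e' vs 'b' -> different
  pos 3-4: 'b' vs 'c' -> different
  pos 4-5: 'c' vs 'a' -> different
  pos 5-6: 'a' vs 'c' -> different
  pos 6-7: 'c' vs 'd' -> different
  pos 7-8: 'd' vs 'e' -> different
Consecutive identical pairs: []
Count: 0

0


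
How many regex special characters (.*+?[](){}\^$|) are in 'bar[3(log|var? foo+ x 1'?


Regex special characters are: . * + ? [ ] ( ) { } \ ^ $ |
Scanning 'bar[3(log|var? foo+ x 1':
  pos 3: '[' -> SPECIAL
  pos 5: '(' -> SPECIAL
  pos 9: '|' -> SPECIAL
  pos 13: '?' -> SPECIAL
  pos 18: '+' -> SPECIAL
Special chars found: ['[', '(', '|', '?', '+']
Total: 5

5


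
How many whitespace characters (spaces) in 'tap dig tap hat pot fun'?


\s matches whitespace characters (spaces, tabs, etc.).
Text: 'tap dig tap hat pot fun'
This text has 6 words separated by spaces.
Number of spaces = number of words - 1 = 6 - 1 = 5

5


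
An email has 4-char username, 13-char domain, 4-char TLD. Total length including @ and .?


An email address has format: username@domain.tld
Username length: 4
'@' character: 1
Domain length: 13
'.' character: 1
TLD length: 4
Total = 4 + 1 + 13 + 1 + 4 = 23

23


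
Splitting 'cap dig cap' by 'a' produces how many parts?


Splitting by 'a' breaks the string at each occurrence of the separator.
Text: 'cap dig cap'
Parts after split:
  Part 1: 'c'
  Part 2: 'p dig c'
  Part 3: 'p'
Total parts: 3

3


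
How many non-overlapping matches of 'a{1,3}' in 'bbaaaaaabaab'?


Pattern 'a{1,3}' matches between 1 and 3 consecutive a's (greedy).
String: 'bbaaaaaabaab'
Finding runs of a's and applying greedy matching:
  Run at pos 2: 'aaaaaa' (length 6)
  Run at pos 9: 'aa' (length 2)
Matches: ['aaa', 'aaa', 'aa']
Count: 3

3


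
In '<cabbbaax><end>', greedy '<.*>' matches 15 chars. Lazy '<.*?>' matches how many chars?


Greedy '<.*>' tries to match as MUCH as possible.
Lazy '<.*?>' tries to match as LITTLE as possible.

String: '<cabbbaax><end>'
Greedy '<.*>' starts at first '<' and extends to the LAST '>': '<cabbbaax><end>' (15 chars)
Lazy '<.*?>' starts at first '<' and stops at the FIRST '>': '<cabbbaax>' (10 chars)

10


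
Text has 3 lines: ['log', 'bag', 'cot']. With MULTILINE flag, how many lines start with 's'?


With MULTILINE flag, ^ matches the start of each line.
Lines: ['log', 'bag', 'cot']
Checking which lines start with 's':
  Line 1: 'log' -> no
  Line 2: 'bag' -> no
  Line 3: 'cot' -> no
Matching lines: []
Count: 0

0


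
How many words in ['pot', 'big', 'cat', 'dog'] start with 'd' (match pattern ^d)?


Pattern ^d anchors to start of word. Check which words begin with 'd':
  'pot' -> no
  'big' -> no
  'cat' -> no
  'dog' -> MATCH (starts with 'd')
Matching words: ['dog']
Count: 1

1


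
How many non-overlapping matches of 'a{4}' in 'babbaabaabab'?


Pattern 'a{4}' matches exactly 4 consecutive a's (greedy, non-overlapping).
String: 'babbaabaabab'
Scanning for runs of a's:
  Run at pos 1: 'a' (length 1) -> 0 match(es)
  Run at pos 4: 'aa' (length 2) -> 0 match(es)
  Run at pos 7: 'aa' (length 2) -> 0 match(es)
  Run at pos 10: 'a' (length 1) -> 0 match(es)
Matches found: []
Total: 0

0


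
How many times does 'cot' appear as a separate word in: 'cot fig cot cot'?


Scanning each word for exact match 'cot':
  Word 1: 'cot' -> MATCH
  Word 2: 'fig' -> no
  Word 3: 'cot' -> MATCH
  Word 4: 'cot' -> MATCH
Total matches: 3

3


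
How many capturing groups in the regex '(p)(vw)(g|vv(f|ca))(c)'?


To count capturing groups, count each '(' that starts a group.
Pattern: '(p)(vw)(g|vv(f|ca))(c)'
Walking through the pattern:
  Position 0: '(' -> group #1
  Position 3: '(' -> group #2
  Position 7: '(' -> group #3
  Position 12: '(' -> group #4
  Position 19: '(' -> group #5
Total capturing groups: 5

5


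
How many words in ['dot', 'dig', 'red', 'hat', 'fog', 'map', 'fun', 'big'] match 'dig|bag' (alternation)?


Alternation 'dig|bag' matches either 'dig' or 'bag'.
Checking each word:
  'dot' -> no
  'dig' -> MATCH
  'red' -> no
  'hat' -> no
  'fog' -> no
  'map' -> no
  'fun' -> no
  'big' -> no
Matches: ['dig']
Count: 1

1


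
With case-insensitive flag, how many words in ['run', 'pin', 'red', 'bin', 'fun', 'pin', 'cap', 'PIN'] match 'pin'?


Case-insensitive matching: compare each word's lowercase form to 'pin'.
  'run' -> lower='run' -> no
  'pin' -> lower='pin' -> MATCH
  'red' -> lower='red' -> no
  'bin' -> lower='bin' -> no
  'fun' -> lower='fun' -> no
  'pin' -> lower='pin' -> MATCH
  'cap' -> lower='cap' -> no
  'PIN' -> lower='pin' -> MATCH
Matches: ['pin', 'pin', 'PIN']
Count: 3

3


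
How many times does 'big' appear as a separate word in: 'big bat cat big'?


Scanning each word for exact match 'big':
  Word 1: 'big' -> MATCH
  Word 2: 'bat' -> no
  Word 3: 'cat' -> no
  Word 4: 'big' -> MATCH
Total matches: 2

2


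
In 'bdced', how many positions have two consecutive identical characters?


Looking for consecutive identical characters in 'bdced':
  pos 0-1: 'b' vs 'd' -> different
  pos 1-2: 'd' vs 'c' -> different
  pos 2-3: 'c' vs 'e' -> different
  pos 3-4: 'e' vs 'd' -> different
Consecutive identical pairs: []
Count: 0

0


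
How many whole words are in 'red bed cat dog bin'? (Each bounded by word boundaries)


Word boundaries (\b) mark the start/end of each word.
Text: 'red bed cat dog bin'
Splitting by whitespace:
  Word 1: 'red'
  Word 2: 'bed'
  Word 3: 'cat'
  Word 4: 'dog'
  Word 5: 'bin'
Total whole words: 5

5


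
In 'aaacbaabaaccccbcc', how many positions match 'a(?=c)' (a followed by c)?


Lookahead 'a(?=c)' matches 'a' only when followed by 'c'.
String: 'aaacbaabaaccccbcc'
Checking each position where char is 'a':
  pos 0: 'a' -> no (next='a')
  pos 1: 'a' -> no (next='a')
  pos 2: 'a' -> MATCH (next='c')
  pos 5: 'a' -> no (next='a')
  pos 6: 'a' -> no (next='b')
  pos 8: 'a' -> no (next='a')
  pos 9: 'a' -> MATCH (next='c')
Matching positions: [2, 9]
Count: 2

2


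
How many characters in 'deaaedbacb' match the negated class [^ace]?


Negated class [^ace] matches any char NOT in {a, c, e}
Scanning 'deaaedbacb':
  pos 0: 'd' -> MATCH
  pos 1: 'e' -> no (excluded)
  pos 2: 'a' -> no (excluded)
  pos 3: 'a' -> no (excluded)
  pos 4: 'e' -> no (excluded)
  pos 5: 'd' -> MATCH
  pos 6: 'b' -> MATCH
  pos 7: 'a' -> no (excluded)
  pos 8: 'c' -> no (excluded)
  pos 9: 'b' -> MATCH
Total matches: 4

4


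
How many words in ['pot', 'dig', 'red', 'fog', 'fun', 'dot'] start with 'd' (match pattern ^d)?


Pattern ^d anchors to start of word. Check which words begin with 'd':
  'pot' -> no
  'dig' -> MATCH (starts with 'd')
  'red' -> no
  'fog' -> no
  'fun' -> no
  'dot' -> MATCH (starts with 'd')
Matching words: ['dig', 'dot']
Count: 2

2


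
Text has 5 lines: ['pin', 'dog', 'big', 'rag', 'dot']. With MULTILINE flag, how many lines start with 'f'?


With MULTILINE flag, ^ matches the start of each line.
Lines: ['pin', 'dog', 'big', 'rag', 'dot']
Checking which lines start with 'f':
  Line 1: 'pin' -> no
  Line 2: 'dog' -> no
  Line 3: 'big' -> no
  Line 4: 'rag' -> no
  Line 5: 'dot' -> no
Matching lines: []
Count: 0

0


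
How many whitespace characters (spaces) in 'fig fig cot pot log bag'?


\s matches whitespace characters (spaces, tabs, etc.).
Text: 'fig fig cot pot log bag'
This text has 6 words separated by spaces.
Number of spaces = number of words - 1 = 6 - 1 = 5

5


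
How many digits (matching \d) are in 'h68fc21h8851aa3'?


\d matches any digit 0-9.
Scanning 'h68fc21h8851aa3':
  pos 1: '6' -> DIGIT
  pos 2: '8' -> DIGIT
  pos 5: '2' -> DIGIT
  pos 6: '1' -> DIGIT
  pos 8: '8' -> DIGIT
  pos 9: '8' -> DIGIT
  pos 10: '5' -> DIGIT
  pos 11: '1' -> DIGIT
  pos 14: '3' -> DIGIT
Digits found: ['6', '8', '2', '1', '8', '8', '5', '1', '3']
Total: 9

9


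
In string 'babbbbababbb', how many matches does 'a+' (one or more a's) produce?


Pattern 'a+' matches one or more consecutive a's.
String: 'babbbbababbb'
Scanning for runs of a:
  Match 1: 'a' (length 1)
  Match 2: 'a' (length 1)
  Match 3: 'a' (length 1)
Total matches: 3

3


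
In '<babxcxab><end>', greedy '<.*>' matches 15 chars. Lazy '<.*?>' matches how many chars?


Greedy '<.*>' tries to match as MUCH as possible.
Lazy '<.*?>' tries to match as LITTLE as possible.

String: '<babxcxab><end>'
Greedy '<.*>' starts at first '<' and extends to the LAST '>': '<babxcxab><end>' (15 chars)
Lazy '<.*?>' starts at first '<' and stops at the FIRST '>': '<babxcxab>' (10 chars)

10


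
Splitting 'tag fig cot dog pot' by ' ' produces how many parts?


Splitting by ' ' breaks the string at each occurrence of the separator.
Text: 'tag fig cot dog pot'
Parts after split:
  Part 1: 'tag'
  Part 2: 'fig'
  Part 3: 'cot'
  Part 4: 'dog'
  Part 5: 'pot'
Total parts: 5

5


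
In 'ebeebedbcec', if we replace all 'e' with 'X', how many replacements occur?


re.sub('e', 'X', text) replaces every occurrence of 'e' with 'X'.
Text: 'ebeebedbcec'
Scanning for 'e':
  pos 0: 'e' -> replacement #1
  pos 2: 'e' -> replacement #2
  pos 3: 'e' -> replacement #3
  pos 5: 'e' -> replacement #4
  pos 9: 'e' -> replacement #5
Total replacements: 5

5


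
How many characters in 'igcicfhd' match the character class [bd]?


Character class [bd] matches any of: {b, d}
Scanning string 'igcicfhd' character by character:
  pos 0: 'i' -> no
  pos 1: 'g' -> no
  pos 2: 'c' -> no
  pos 3: 'i' -> no
  pos 4: 'c' -> no
  pos 5: 'f' -> no
  pos 6: 'h' -> no
  pos 7: 'd' -> MATCH
Total matches: 1

1


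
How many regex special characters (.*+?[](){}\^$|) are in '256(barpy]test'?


Regex special characters are: . * + ? [ ] ( ) { } \ ^ $ |
Scanning '256(barpy]test':
  pos 3: '(' -> SPECIAL
  pos 9: ']' -> SPECIAL
Special chars found: ['(', ']']
Total: 2

2


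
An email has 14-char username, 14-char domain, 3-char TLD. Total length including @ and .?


An email address has format: username@domain.tld
Username length: 14
'@' character: 1
Domain length: 14
'.' character: 1
TLD length: 3
Total = 14 + 1 + 14 + 1 + 3 = 33

33


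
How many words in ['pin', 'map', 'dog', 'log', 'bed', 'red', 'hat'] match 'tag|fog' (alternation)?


Alternation 'tag|fog' matches either 'tag' or 'fog'.
Checking each word:
  'pin' -> no
  'map' -> no
  'dog' -> no
  'log' -> no
  'bed' -> no
  'red' -> no
  'hat' -> no
Matches: []
Count: 0

0


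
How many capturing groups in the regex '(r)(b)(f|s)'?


To count capturing groups, count each '(' that starts a group.
Pattern: '(r)(b)(f|s)'
Walking through the pattern:
  Position 0: '(' -> group #1
  Position 3: '(' -> group #2
  Position 6: '(' -> group #3
Total capturing groups: 3

3


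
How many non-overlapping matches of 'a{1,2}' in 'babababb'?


Pattern 'a{1,2}' matches between 1 and 2 consecutive a's (greedy).
String: 'babababb'
Finding runs of a's and applying greedy matching:
  Run at pos 1: 'a' (length 1)
  Run at pos 3: 'a' (length 1)
  Run at pos 5: 'a' (length 1)
Matches: ['a', 'a', 'a']
Count: 3

3


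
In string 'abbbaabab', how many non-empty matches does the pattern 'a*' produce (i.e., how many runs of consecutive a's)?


Pattern 'a*' matches zero or more a's. We want non-empty runs of consecutive a's.
String: 'abbbaabab'
Walking through the string to find runs of a's:
  Run 1: positions 0-0 -> 'a'
  Run 2: positions 4-5 -> 'aa'
  Run 3: positions 7-7 -> 'a'
Non-empty runs found: ['a', 'aa', 'a']
Count: 3

3


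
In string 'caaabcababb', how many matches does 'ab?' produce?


Pattern 'ab?' matches 'a' optionally followed by 'b'.
String: 'caaabcababb'
Scanning left to right for 'a' then checking next char:
  Match 1: 'a' (a not followed by b)
  Match 2: 'a' (a not followed by b)
  Match 3: 'ab' (a followed by b)
  Match 4: 'ab' (a followed by b)
  Match 5: 'ab' (a followed by b)
Total matches: 5

5


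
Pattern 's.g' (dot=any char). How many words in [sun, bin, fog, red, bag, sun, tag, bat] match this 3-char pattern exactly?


Pattern 's.g' means: starts with 's', any single char, ends with 'g'.
Checking each word (must be exactly 3 chars):
  'sun' (len=3): no
  'bin' (len=3): no
  'fog' (len=3): no
  'red' (len=3): no
  'bag' (len=3): no
  'sun' (len=3): no
  'tag' (len=3): no
  'bat' (len=3): no
Matching words: []
Total: 0

0


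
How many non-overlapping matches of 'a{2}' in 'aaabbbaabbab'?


Pattern 'a{2}' matches exactly 2 consecutive a's (greedy, non-overlapping).
String: 'aaabbbaabbab'
Scanning for runs of a's:
  Run at pos 0: 'aaa' (length 3) -> 1 match(es)
  Run at pos 6: 'aa' (length 2) -> 1 match(es)
  Run at pos 10: 'a' (length 1) -> 0 match(es)
Matches found: ['aa', 'aa']
Total: 2

2


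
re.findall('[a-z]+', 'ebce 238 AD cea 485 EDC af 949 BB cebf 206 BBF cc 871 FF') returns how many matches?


Pattern '[a-z]+' finds one or more lowercase letters.
Text: 'ebce 238 AD cea 485 EDC af 949 BB cebf 206 BBF cc 871 FF'
Scanning for matches:
  Match 1: 'ebce'
  Match 2: 'cea'
  Match 3: 'af'
  Match 4: 'cebf'
  Match 5: 'cc'
Total matches: 5

5


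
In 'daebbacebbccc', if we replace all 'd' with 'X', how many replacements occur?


re.sub('d', 'X', text) replaces every occurrence of 'd' with 'X'.
Text: 'daebbacebbccc'
Scanning for 'd':
  pos 0: 'd' -> replacement #1
Total replacements: 1

1


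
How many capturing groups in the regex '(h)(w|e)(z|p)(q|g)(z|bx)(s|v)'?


To count capturing groups, count each '(' that starts a group.
Pattern: '(h)(w|e)(z|p)(q|g)(z|bx)(s|v)'
Walking through the pattern:
  Position 0: '(' -> group #1
  Position 3: '(' -> group #2
  Position 8: '(' -> group #3
  Position 13: '(' -> group #4
  Position 18: '(' -> group #5
  Position 24: '(' -> group #6
Total capturing groups: 6

6


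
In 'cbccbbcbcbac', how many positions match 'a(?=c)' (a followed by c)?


Lookahead 'a(?=c)' matches 'a' only when followed by 'c'.
String: 'cbccbbcbcbac'
Checking each position where char is 'a':
  pos 10: 'a' -> MATCH (next='c')
Matching positions: [10]
Count: 1

1


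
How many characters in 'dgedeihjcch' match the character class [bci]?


Character class [bci] matches any of: {b, c, i}
Scanning string 'dgedeihjcch' character by character:
  pos 0: 'd' -> no
  pos 1: 'g' -> no
  pos 2: 'e' -> no
  pos 3: 'd' -> no
  pos 4: 'e' -> no
  pos 5: 'i' -> MATCH
  pos 6: 'h' -> no
  pos 7: 'j' -> no
  pos 8: 'c' -> MATCH
  pos 9: 'c' -> MATCH
  pos 10: 'h' -> no
Total matches: 3

3


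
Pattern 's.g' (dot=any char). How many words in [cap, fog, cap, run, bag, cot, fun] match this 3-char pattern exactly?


Pattern 's.g' means: starts with 's', any single char, ends with 'g'.
Checking each word (must be exactly 3 chars):
  'cap' (len=3): no
  'fog' (len=3): no
  'cap' (len=3): no
  'run' (len=3): no
  'bag' (len=3): no
  'cot' (len=3): no
  'fun' (len=3): no
Matching words: []
Total: 0

0


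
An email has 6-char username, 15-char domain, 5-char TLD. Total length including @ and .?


An email address has format: username@domain.tld
Username length: 6
'@' character: 1
Domain length: 15
'.' character: 1
TLD length: 5
Total = 6 + 1 + 15 + 1 + 5 = 28

28


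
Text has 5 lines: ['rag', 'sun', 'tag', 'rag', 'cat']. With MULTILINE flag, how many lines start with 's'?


With MULTILINE flag, ^ matches the start of each line.
Lines: ['rag', 'sun', 'tag', 'rag', 'cat']
Checking which lines start with 's':
  Line 1: 'rag' -> no
  Line 2: 'sun' -> MATCH
  Line 3: 'tag' -> no
  Line 4: 'rag' -> no
  Line 5: 'cat' -> no
Matching lines: ['sun']
Count: 1

1


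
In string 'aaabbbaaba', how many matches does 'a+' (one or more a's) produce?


Pattern 'a+' matches one or more consecutive a's.
String: 'aaabbbaaba'
Scanning for runs of a:
  Match 1: 'aaa' (length 3)
  Match 2: 'aa' (length 2)
  Match 3: 'a' (length 1)
Total matches: 3

3


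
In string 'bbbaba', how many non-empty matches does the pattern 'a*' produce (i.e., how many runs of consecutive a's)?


Pattern 'a*' matches zero or more a's. We want non-empty runs of consecutive a's.
String: 'bbbaba'
Walking through the string to find runs of a's:
  Run 1: positions 3-3 -> 'a'
  Run 2: positions 5-5 -> 'a'
Non-empty runs found: ['a', 'a']
Count: 2

2


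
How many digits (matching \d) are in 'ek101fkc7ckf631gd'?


\d matches any digit 0-9.
Scanning 'ek101fkc7ckf631gd':
  pos 2: '1' -> DIGIT
  pos 3: '0' -> DIGIT
  pos 4: '1' -> DIGIT
  pos 8: '7' -> DIGIT
  pos 12: '6' -> DIGIT
  pos 13: '3' -> DIGIT
  pos 14: '1' -> DIGIT
Digits found: ['1', '0', '1', '7', '6', '3', '1']
Total: 7

7


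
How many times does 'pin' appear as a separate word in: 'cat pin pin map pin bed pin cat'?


Scanning each word for exact match 'pin':
  Word 1: 'cat' -> no
  Word 2: 'pin' -> MATCH
  Word 3: 'pin' -> MATCH
  Word 4: 'map' -> no
  Word 5: 'pin' -> MATCH
  Word 6: 'bed' -> no
  Word 7: 'pin' -> MATCH
  Word 8: 'cat' -> no
Total matches: 4

4


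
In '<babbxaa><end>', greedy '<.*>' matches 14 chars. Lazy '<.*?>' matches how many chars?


Greedy '<.*>' tries to match as MUCH as possible.
Lazy '<.*?>' tries to match as LITTLE as possible.

String: '<babbxaa><end>'
Greedy '<.*>' starts at first '<' and extends to the LAST '>': '<babbxaa><end>' (14 chars)
Lazy '<.*?>' starts at first '<' and stops at the FIRST '>': '<babbxaa>' (9 chars)

9


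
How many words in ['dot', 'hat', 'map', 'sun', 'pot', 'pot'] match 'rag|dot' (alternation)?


Alternation 'rag|dot' matches either 'rag' or 'dot'.
Checking each word:
  'dot' -> MATCH
  'hat' -> no
  'map' -> no
  'sun' -> no
  'pot' -> no
  'pot' -> no
Matches: ['dot']
Count: 1

1


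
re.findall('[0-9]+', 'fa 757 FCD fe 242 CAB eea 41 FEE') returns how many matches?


Pattern '[0-9]+' finds one or more digits.
Text: 'fa 757 FCD fe 242 CAB eea 41 FEE'
Scanning for matches:
  Match 1: '757'
  Match 2: '242'
  Match 3: '41'
Total matches: 3

3


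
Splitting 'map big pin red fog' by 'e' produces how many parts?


Splitting by 'e' breaks the string at each occurrence of the separator.
Text: 'map big pin red fog'
Parts after split:
  Part 1: 'map big pin r'
  Part 2: 'd fog'
Total parts: 2

2


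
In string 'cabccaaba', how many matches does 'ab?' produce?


Pattern 'ab?' matches 'a' optionally followed by 'b'.
String: 'cabccaaba'
Scanning left to right for 'a' then checking next char:
  Match 1: 'ab' (a followed by b)
  Match 2: 'a' (a not followed by b)
  Match 3: 'ab' (a followed by b)
  Match 4: 'a' (a not followed by b)
Total matches: 4

4


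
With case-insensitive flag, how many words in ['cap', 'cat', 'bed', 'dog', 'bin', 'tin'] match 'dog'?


Case-insensitive matching: compare each word's lowercase form to 'dog'.
  'cap' -> lower='cap' -> no
  'cat' -> lower='cat' -> no
  'bed' -> lower='bed' -> no
  'dog' -> lower='dog' -> MATCH
  'bin' -> lower='bin' -> no
  'tin' -> lower='tin' -> no
Matches: ['dog']
Count: 1

1


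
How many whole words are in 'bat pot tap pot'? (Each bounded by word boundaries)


Word boundaries (\b) mark the start/end of each word.
Text: 'bat pot tap pot'
Splitting by whitespace:
  Word 1: 'bat'
  Word 2: 'pot'
  Word 3: 'tap'
  Word 4: 'pot'
Total whole words: 4

4


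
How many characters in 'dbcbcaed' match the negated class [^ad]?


Negated class [^ad] matches any char NOT in {a, d}
Scanning 'dbcbcaed':
  pos 0: 'd' -> no (excluded)
  pos 1: 'b' -> MATCH
  pos 2: 'c' -> MATCH
  pos 3: 'b' -> MATCH
  pos 4: 'c' -> MATCH
  pos 5: 'a' -> no (excluded)
  pos 6: 'e' -> MATCH
  pos 7: 'd' -> no (excluded)
Total matches: 5

5


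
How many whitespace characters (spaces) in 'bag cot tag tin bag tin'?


\s matches whitespace characters (spaces, tabs, etc.).
Text: 'bag cot tag tin bag tin'
This text has 6 words separated by spaces.
Number of spaces = number of words - 1 = 6 - 1 = 5

5


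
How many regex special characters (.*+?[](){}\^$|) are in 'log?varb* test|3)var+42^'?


Regex special characters are: . * + ? [ ] ( ) { } \ ^ $ |
Scanning 'log?varb* test|3)var+42^':
  pos 3: '?' -> SPECIAL
  pos 8: '*' -> SPECIAL
  pos 14: '|' -> SPECIAL
  pos 16: ')' -> SPECIAL
  pos 20: '+' -> SPECIAL
  pos 23: '^' -> SPECIAL
Special chars found: ['?', '*', '|', ')', '+', '^']
Total: 6

6


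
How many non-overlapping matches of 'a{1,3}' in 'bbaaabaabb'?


Pattern 'a{1,3}' matches between 1 and 3 consecutive a's (greedy).
String: 'bbaaabaabb'
Finding runs of a's and applying greedy matching:
  Run at pos 2: 'aaa' (length 3)
  Run at pos 6: 'aa' (length 2)
Matches: ['aaa', 'aa']
Count: 2

2


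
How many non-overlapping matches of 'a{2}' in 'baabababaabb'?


Pattern 'a{2}' matches exactly 2 consecutive a's (greedy, non-overlapping).
String: 'baabababaabb'
Scanning for runs of a's:
  Run at pos 1: 'aa' (length 2) -> 1 match(es)
  Run at pos 4: 'a' (length 1) -> 0 match(es)
  Run at pos 6: 'a' (length 1) -> 0 match(es)
  Run at pos 8: 'aa' (length 2) -> 1 match(es)
Matches found: ['aa', 'aa']
Total: 2

2


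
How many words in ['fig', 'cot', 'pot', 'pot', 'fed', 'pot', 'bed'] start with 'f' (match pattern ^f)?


Pattern ^f anchors to start of word. Check which words begin with 'f':
  'fig' -> MATCH (starts with 'f')
  'cot' -> no
  'pot' -> no
  'pot' -> no
  'fed' -> MATCH (starts with 'f')
  'pot' -> no
  'bed' -> no
Matching words: ['fig', 'fed']
Count: 2

2


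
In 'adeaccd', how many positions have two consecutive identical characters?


Looking for consecutive identical characters in 'adeaccd':
  pos 0-1: 'a' vs 'd' -> different
  pos 1-2: 'd' vs 'e' -> different
  pos 2-3: 'e' vs 'a' -> different
  pos 3-4: 'a' vs 'c' -> different
  pos 4-5: 'c' vs 'c' -> MATCH ('cc')
  pos 5-6: 'c' vs 'd' -> different
Consecutive identical pairs: ['cc']
Count: 1

1


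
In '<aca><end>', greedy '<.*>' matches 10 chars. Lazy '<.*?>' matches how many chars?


Greedy '<.*>' tries to match as MUCH as possible.
Lazy '<.*?>' tries to match as LITTLE as possible.

String: '<aca><end>'
Greedy '<.*>' starts at first '<' and extends to the LAST '>': '<aca><end>' (10 chars)
Lazy '<.*?>' starts at first '<' and stops at the FIRST '>': '<aca>' (5 chars)

5


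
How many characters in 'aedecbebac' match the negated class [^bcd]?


Negated class [^bcd] matches any char NOT in {b, c, d}
Scanning 'aedecbebac':
  pos 0: 'a' -> MATCH
  pos 1: 'e' -> MATCH
  pos 2: 'd' -> no (excluded)
  pos 3: 'e' -> MATCH
  pos 4: 'c' -> no (excluded)
  pos 5: 'b' -> no (excluded)
  pos 6: 'e' -> MATCH
  pos 7: 'b' -> no (excluded)
  pos 8: 'a' -> MATCH
  pos 9: 'c' -> no (excluded)
Total matches: 5

5


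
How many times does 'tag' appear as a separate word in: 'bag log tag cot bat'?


Scanning each word for exact match 'tag':
  Word 1: 'bag' -> no
  Word 2: 'log' -> no
  Word 3: 'tag' -> MATCH
  Word 4: 'cot' -> no
  Word 5: 'bat' -> no
Total matches: 1

1


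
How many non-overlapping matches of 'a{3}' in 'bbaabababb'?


Pattern 'a{3}' matches exactly 3 consecutive a's (greedy, non-overlapping).
String: 'bbaabababb'
Scanning for runs of a's:
  Run at pos 2: 'aa' (length 2) -> 0 match(es)
  Run at pos 5: 'a' (length 1) -> 0 match(es)
  Run at pos 7: 'a' (length 1) -> 0 match(es)
Matches found: []
Total: 0

0


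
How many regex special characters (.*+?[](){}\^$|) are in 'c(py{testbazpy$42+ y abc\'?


Regex special characters are: . * + ? [ ] ( ) { } \ ^ $ |
Scanning 'c(py{testbazpy$42+ y abc\':
  pos 1: '(' -> SPECIAL
  pos 4: '{' -> SPECIAL
  pos 14: '$' -> SPECIAL
  pos 17: '+' -> SPECIAL
  pos 24: '\' -> SPECIAL
Special chars found: ['(', '{', '$', '+', '\\']
Total: 5

5


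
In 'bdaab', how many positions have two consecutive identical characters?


Looking for consecutive identical characters in 'bdaab':
  pos 0-1: 'b' vs 'd' -> different
  pos 1-2: 'd' vs 'a' -> different
  pos 2-3: 'a' vs 'a' -> MATCH ('aa')
  pos 3-4: 'a' vs 'b' -> different
Consecutive identical pairs: ['aa']
Count: 1

1


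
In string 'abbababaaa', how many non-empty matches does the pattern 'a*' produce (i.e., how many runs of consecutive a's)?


Pattern 'a*' matches zero or more a's. We want non-empty runs of consecutive a's.
String: 'abbababaaa'
Walking through the string to find runs of a's:
  Run 1: positions 0-0 -> 'a'
  Run 2: positions 3-3 -> 'a'
  Run 3: positions 5-5 -> 'a'
  Run 4: positions 7-9 -> 'aaa'
Non-empty runs found: ['a', 'a', 'a', 'aaa']
Count: 4

4


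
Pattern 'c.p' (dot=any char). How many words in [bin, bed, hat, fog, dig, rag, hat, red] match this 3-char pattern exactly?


Pattern 'c.p' means: starts with 'c', any single char, ends with 'p'.
Checking each word (must be exactly 3 chars):
  'bin' (len=3): no
  'bed' (len=3): no
  'hat' (len=3): no
  'fog' (len=3): no
  'dig' (len=3): no
  'rag' (len=3): no
  'hat' (len=3): no
  'red' (len=3): no
Matching words: []
Total: 0

0


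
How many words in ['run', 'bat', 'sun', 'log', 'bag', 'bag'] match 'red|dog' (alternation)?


Alternation 'red|dog' matches either 'red' or 'dog'.
Checking each word:
  'run' -> no
  'bat' -> no
  'sun' -> no
  'log' -> no
  'bag' -> no
  'bag' -> no
Matches: []
Count: 0

0


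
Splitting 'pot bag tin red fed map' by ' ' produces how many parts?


Splitting by ' ' breaks the string at each occurrence of the separator.
Text: 'pot bag tin red fed map'
Parts after split:
  Part 1: 'pot'
  Part 2: 'bag'
  Part 3: 'tin'
  Part 4: 'red'
  Part 5: 'fed'
  Part 6: 'map'
Total parts: 6

6


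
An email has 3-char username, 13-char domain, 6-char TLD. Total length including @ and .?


An email address has format: username@domain.tld
Username length: 3
'@' character: 1
Domain length: 13
'.' character: 1
TLD length: 6
Total = 3 + 1 + 13 + 1 + 6 = 24

24


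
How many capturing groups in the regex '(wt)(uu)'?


To count capturing groups, count each '(' that starts a group.
Pattern: '(wt)(uu)'
Walking through the pattern:
  Position 0: '(' -> group #1
  Position 4: '(' -> group #2
Total capturing groups: 2

2


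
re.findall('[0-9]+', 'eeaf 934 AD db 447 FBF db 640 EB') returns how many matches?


Pattern '[0-9]+' finds one or more digits.
Text: 'eeaf 934 AD db 447 FBF db 640 EB'
Scanning for matches:
  Match 1: '934'
  Match 2: '447'
  Match 3: '640'
Total matches: 3

3


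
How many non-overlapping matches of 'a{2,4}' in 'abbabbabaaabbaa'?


Pattern 'a{2,4}' matches between 2 and 4 consecutive a's (greedy).
String: 'abbabbabaaabbaa'
Finding runs of a's and applying greedy matching:
  Run at pos 0: 'a' (length 1)
  Run at pos 3: 'a' (length 1)
  Run at pos 6: 'a' (length 1)
  Run at pos 8: 'aaa' (length 3)
  Run at pos 13: 'aa' (length 2)
Matches: ['aaa', 'aa']
Count: 2

2


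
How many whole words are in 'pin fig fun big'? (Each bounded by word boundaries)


Word boundaries (\b) mark the start/end of each word.
Text: 'pin fig fun big'
Splitting by whitespace:
  Word 1: 'pin'
  Word 2: 'fig'
  Word 3: 'fun'
  Word 4: 'big'
Total whole words: 4

4


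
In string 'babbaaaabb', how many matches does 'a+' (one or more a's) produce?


Pattern 'a+' matches one or more consecutive a's.
String: 'babbaaaabb'
Scanning for runs of a:
  Match 1: 'a' (length 1)
  Match 2: 'aaaa' (length 4)
Total matches: 2

2


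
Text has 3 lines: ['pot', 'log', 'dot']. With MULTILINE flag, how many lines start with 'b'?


With MULTILINE flag, ^ matches the start of each line.
Lines: ['pot', 'log', 'dot']
Checking which lines start with 'b':
  Line 1: 'pot' -> no
  Line 2: 'log' -> no
  Line 3: 'dot' -> no
Matching lines: []
Count: 0

0


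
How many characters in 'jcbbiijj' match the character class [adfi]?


Character class [adfi] matches any of: {a, d, f, i}
Scanning string 'jcbbiijj' character by character:
  pos 0: 'j' -> no
  pos 1: 'c' -> no
  pos 2: 'b' -> no
  pos 3: 'b' -> no
  pos 4: 'i' -> MATCH
  pos 5: 'i' -> MATCH
  pos 6: 'j' -> no
  pos 7: 'j' -> no
Total matches: 2

2


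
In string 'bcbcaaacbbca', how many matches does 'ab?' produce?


Pattern 'ab?' matches 'a' optionally followed by 'b'.
String: 'bcbcaaacbbca'
Scanning left to right for 'a' then checking next char:
  Match 1: 'a' (a not followed by b)
  Match 2: 'a' (a not followed by b)
  Match 3: 'a' (a not followed by b)
  Match 4: 'a' (a not followed by b)
Total matches: 4

4


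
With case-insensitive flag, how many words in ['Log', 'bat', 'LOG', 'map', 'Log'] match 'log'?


Case-insensitive matching: compare each word's lowercase form to 'log'.
  'Log' -> lower='log' -> MATCH
  'bat' -> lower='bat' -> no
  'LOG' -> lower='log' -> MATCH
  'map' -> lower='map' -> no
  'Log' -> lower='log' -> MATCH
Matches: ['Log', 'LOG', 'Log']
Count: 3

3


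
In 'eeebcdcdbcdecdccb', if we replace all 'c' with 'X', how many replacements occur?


re.sub('c', 'X', text) replaces every occurrence of 'c' with 'X'.
Text: 'eeebcdcdbcdecdccb'
Scanning for 'c':
  pos 4: 'c' -> replacement #1
  pos 6: 'c' -> replacement #2
  pos 9: 'c' -> replacement #3
  pos 12: 'c' -> replacement #4
  pos 14: 'c' -> replacement #5
  pos 15: 'c' -> replacement #6
Total replacements: 6

6


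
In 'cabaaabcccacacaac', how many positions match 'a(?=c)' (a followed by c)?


Lookahead 'a(?=c)' matches 'a' only when followed by 'c'.
String: 'cabaaabcccacacaac'
Checking each position where char is 'a':
  pos 1: 'a' -> no (next='b')
  pos 3: 'a' -> no (next='a')
  pos 4: 'a' -> no (next='a')
  pos 5: 'a' -> no (next='b')
  pos 10: 'a' -> MATCH (next='c')
  pos 12: 'a' -> MATCH (next='c')
  pos 14: 'a' -> no (next='a')
  pos 15: 'a' -> MATCH (next='c')
Matching positions: [10, 12, 15]
Count: 3

3


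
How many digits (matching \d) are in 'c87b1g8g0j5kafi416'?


\d matches any digit 0-9.
Scanning 'c87b1g8g0j5kafi416':
  pos 1: '8' -> DIGIT
  pos 2: '7' -> DIGIT
  pos 4: '1' -> DIGIT
  pos 6: '8' -> DIGIT
  pos 8: '0' -> DIGIT
  pos 10: '5' -> DIGIT
  pos 15: '4' -> DIGIT
  pos 16: '1' -> DIGIT
  pos 17: '6' -> DIGIT
Digits found: ['8', '7', '1', '8', '0', '5', '4', '1', '6']
Total: 9

9


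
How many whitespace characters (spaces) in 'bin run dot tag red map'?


\s matches whitespace characters (spaces, tabs, etc.).
Text: 'bin run dot tag red map'
This text has 6 words separated by spaces.
Number of spaces = number of words - 1 = 6 - 1 = 5

5


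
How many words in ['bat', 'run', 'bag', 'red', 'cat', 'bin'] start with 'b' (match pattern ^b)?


Pattern ^b anchors to start of word. Check which words begin with 'b':
  'bat' -> MATCH (starts with 'b')
  'run' -> no
  'bag' -> MATCH (starts with 'b')
  'red' -> no
  'cat' -> no
  'bin' -> MATCH (starts with 'b')
Matching words: ['bat', 'bag', 'bin']
Count: 3

3


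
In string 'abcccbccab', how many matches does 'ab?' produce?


Pattern 'ab?' matches 'a' optionally followed by 'b'.
String: 'abcccbccab'
Scanning left to right for 'a' then checking next char:
  Match 1: 'ab' (a followed by b)
  Match 2: 'ab' (a followed by b)
Total matches: 2

2


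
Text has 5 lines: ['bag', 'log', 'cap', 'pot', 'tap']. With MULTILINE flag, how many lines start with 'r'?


With MULTILINE flag, ^ matches the start of each line.
Lines: ['bag', 'log', 'cap', 'pot', 'tap']
Checking which lines start with 'r':
  Line 1: 'bag' -> no
  Line 2: 'log' -> no
  Line 3: 'cap' -> no
  Line 4: 'pot' -> no
  Line 5: 'tap' -> no
Matching lines: []
Count: 0

0


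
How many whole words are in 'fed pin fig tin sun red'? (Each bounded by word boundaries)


Word boundaries (\b) mark the start/end of each word.
Text: 'fed pin fig tin sun red'
Splitting by whitespace:
  Word 1: 'fed'
  Word 2: 'pin'
  Word 3: 'fig'
  Word 4: 'tin'
  Word 5: 'sun'
  Word 6: 'red'
Total whole words: 6

6


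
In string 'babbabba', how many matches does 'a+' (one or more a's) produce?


Pattern 'a+' matches one or more consecutive a's.
String: 'babbabba'
Scanning for runs of a:
  Match 1: 'a' (length 1)
  Match 2: 'a' (length 1)
  Match 3: 'a' (length 1)
Total matches: 3

3


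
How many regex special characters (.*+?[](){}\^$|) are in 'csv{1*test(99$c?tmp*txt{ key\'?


Regex special characters are: . * + ? [ ] ( ) { } \ ^ $ |
Scanning 'csv{1*test(99$c?tmp*txt{ key\':
  pos 3: '{' -> SPECIAL
  pos 5: '*' -> SPECIAL
  pos 10: '(' -> SPECIAL
  pos 13: '$' -> SPECIAL
  pos 15: '?' -> SPECIAL
  pos 19: '*' -> SPECIAL
  pos 23: '{' -> SPECIAL
  pos 28: '\' -> SPECIAL
Special chars found: ['{', '*', '(', '$', '?', '*', '{', '\\']
Total: 8

8


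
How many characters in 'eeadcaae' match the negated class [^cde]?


Negated class [^cde] matches any char NOT in {c, d, e}
Scanning 'eeadcaae':
  pos 0: 'e' -> no (excluded)
  pos 1: 'e' -> no (excluded)
  pos 2: 'a' -> MATCH
  pos 3: 'd' -> no (excluded)
  pos 4: 'c' -> no (excluded)
  pos 5: 'a' -> MATCH
  pos 6: 'a' -> MATCH
  pos 7: 'e' -> no (excluded)
Total matches: 3

3


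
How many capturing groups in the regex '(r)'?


To count capturing groups, count each '(' that starts a group.
Pattern: '(r)'
Walking through the pattern:
  Position 0: '(' -> group #1
Total capturing groups: 1

1


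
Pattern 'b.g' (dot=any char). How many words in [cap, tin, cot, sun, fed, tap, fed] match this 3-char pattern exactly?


Pattern 'b.g' means: starts with 'b', any single char, ends with 'g'.
Checking each word (must be exactly 3 chars):
  'cap' (len=3): no
  'tin' (len=3): no
  'cot' (len=3): no
  'sun' (len=3): no
  'fed' (len=3): no
  'tap' (len=3): no
  'fed' (len=3): no
Matching words: []
Total: 0

0


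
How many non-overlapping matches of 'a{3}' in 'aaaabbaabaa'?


Pattern 'a{3}' matches exactly 3 consecutive a's (greedy, non-overlapping).
String: 'aaaabbaabaa'
Scanning for runs of a's:
  Run at pos 0: 'aaaa' (length 4) -> 1 match(es)
  Run at pos 6: 'aa' (length 2) -> 0 match(es)
  Run at pos 9: 'aa' (length 2) -> 0 match(es)
Matches found: ['aaa']
Total: 1

1


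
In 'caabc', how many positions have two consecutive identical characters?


Looking for consecutive identical characters in 'caabc':
  pos 0-1: 'c' vs 'a' -> different
  pos 1-2: 'a' vs 'a' -> MATCH ('aa')
  pos 2-3: 'a' vs 'b' -> different
  pos 3-4: 'b' vs 'c' -> different
Consecutive identical pairs: ['aa']
Count: 1

1


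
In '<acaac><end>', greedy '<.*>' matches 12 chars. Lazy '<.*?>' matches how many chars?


Greedy '<.*>' tries to match as MUCH as possible.
Lazy '<.*?>' tries to match as LITTLE as possible.

String: '<acaac><end>'
Greedy '<.*>' starts at first '<' and extends to the LAST '>': '<acaac><end>' (12 chars)
Lazy '<.*?>' starts at first '<' and stops at the FIRST '>': '<acaac>' (7 chars)

7


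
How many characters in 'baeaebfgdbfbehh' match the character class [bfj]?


Character class [bfj] matches any of: {b, f, j}
Scanning string 'baeaebfgdbfbehh' character by character:
  pos 0: 'b' -> MATCH
  pos 1: 'a' -> no
  pos 2: 'e' -> no
  pos 3: 'a' -> no
  pos 4: 'e' -> no
  pos 5: 'b' -> MATCH
  pos 6: 'f' -> MATCH
  pos 7: 'g' -> no
  pos 8: 'd' -> no
  pos 9: 'b' -> MATCH
  pos 10: 'f' -> MATCH
  pos 11: 'b' -> MATCH
  pos 12: 'e' -> no
  pos 13: 'h' -> no
  pos 14: 'h' -> no
Total matches: 6

6


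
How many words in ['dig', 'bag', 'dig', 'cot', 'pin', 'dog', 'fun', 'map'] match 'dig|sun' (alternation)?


Alternation 'dig|sun' matches either 'dig' or 'sun'.
Checking each word:
  'dig' -> MATCH
  'bag' -> no
  'dig' -> MATCH
  'cot' -> no
  'pin' -> no
  'dog' -> no
  'fun' -> no
  'map' -> no
Matches: ['dig', 'dig']
Count: 2

2


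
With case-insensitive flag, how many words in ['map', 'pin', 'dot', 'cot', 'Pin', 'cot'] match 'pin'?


Case-insensitive matching: compare each word's lowercase form to 'pin'.
  'map' -> lower='map' -> no
  'pin' -> lower='pin' -> MATCH
  'dot' -> lower='dot' -> no
  'cot' -> lower='cot' -> no
  'Pin' -> lower='pin' -> MATCH
  'cot' -> lower='cot' -> no
Matches: ['pin', 'Pin']
Count: 2

2
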